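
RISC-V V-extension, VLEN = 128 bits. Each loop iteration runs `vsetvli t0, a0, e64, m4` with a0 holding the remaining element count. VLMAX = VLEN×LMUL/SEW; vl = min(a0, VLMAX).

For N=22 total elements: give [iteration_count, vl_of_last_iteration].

lanes per group: 128·4/64 = 8
iterations = ceil(22/8) = 3; final-pass vl = 6

[iterations, last_vl] = [3, 6]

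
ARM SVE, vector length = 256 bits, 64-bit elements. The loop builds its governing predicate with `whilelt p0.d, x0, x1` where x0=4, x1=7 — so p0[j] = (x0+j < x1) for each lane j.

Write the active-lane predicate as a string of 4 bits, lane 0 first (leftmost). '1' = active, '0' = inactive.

256-bit reg / 64-bit elem → 4 lanes
p0[j] = (4+j < 7); true for j=0..2 → 3 lanes set
bits (lane 0 leftmost): 1110

predicate = 1110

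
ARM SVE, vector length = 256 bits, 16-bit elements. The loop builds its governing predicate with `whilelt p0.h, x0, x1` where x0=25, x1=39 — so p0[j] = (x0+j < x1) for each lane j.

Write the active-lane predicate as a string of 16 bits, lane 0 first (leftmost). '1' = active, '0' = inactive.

predicate = 1111111111111100

256-bit reg / 16-bit elem → 16 lanes
active while 25+j < 39, i.e. j ∈ [0,14) capped at 16 ⇒ 14
bits (lane 0 leftmost): 1111111111111100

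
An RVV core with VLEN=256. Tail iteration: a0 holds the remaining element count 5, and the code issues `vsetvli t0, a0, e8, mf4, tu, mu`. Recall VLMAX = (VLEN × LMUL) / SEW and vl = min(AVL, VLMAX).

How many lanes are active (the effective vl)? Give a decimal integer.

vl = 5

lanes per group: 256·1/4/8 = 8
vl ← min(5, 8) = 5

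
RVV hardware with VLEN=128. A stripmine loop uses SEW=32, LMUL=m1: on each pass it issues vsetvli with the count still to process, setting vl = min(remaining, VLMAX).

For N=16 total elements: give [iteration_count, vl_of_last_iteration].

[iterations, last_vl] = [4, 4]

VLMAX = VLEN×LMUL/SEW = 128×1/32 = 4
iterations = ceil(16/4) = 4; final-pass vl = 4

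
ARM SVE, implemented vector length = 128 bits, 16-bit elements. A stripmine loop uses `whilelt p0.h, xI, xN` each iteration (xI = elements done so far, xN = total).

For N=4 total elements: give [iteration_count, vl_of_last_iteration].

[iterations, last_vl] = [1, 4]

128-bit reg / 16-bit elem → 8 lanes
4 elements at 8/iter → 1 passes, remainder 4 on the last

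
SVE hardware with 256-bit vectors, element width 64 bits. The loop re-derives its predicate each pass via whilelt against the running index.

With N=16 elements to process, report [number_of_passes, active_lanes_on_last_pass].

[iterations, last_vl] = [4, 4]

256-bit reg / 64-bit elem → 4 lanes
iterations = ceil(16/4) = 4; final-pass vl = 4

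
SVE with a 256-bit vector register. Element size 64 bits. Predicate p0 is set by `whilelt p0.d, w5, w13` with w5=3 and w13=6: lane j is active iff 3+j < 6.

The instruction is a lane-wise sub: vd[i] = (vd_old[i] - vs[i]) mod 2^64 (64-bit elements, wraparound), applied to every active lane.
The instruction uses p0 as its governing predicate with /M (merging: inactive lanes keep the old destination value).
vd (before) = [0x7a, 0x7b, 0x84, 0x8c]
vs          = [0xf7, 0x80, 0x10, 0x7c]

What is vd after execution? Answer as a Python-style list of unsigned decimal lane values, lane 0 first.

vd = [18446744073709551491, 18446744073709551611, 116, 140]

lane count: 256 div 64 = 4
whilelt: lane j active iff 3+j < 6 → j < 3 → 3 active
vd[0] sub(0x7a,0xf7) -> 0xffffffffffffff83
vd[1] sub(0x7b,0x80) -> 0xfffffffffffffffb
vd[2] sub(0x84,0x10) -> 0x74
vd[3] tail/keep -> 0x8c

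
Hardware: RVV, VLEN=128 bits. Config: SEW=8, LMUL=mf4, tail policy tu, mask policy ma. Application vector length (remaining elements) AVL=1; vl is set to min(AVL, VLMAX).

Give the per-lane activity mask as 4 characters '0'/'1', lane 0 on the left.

lanes per group: 128·1/4/8 = 4
AVL=1 ≤ VLMAX=4, so vl = 1
bits (lane 0 leftmost): 1000

predicate = 1000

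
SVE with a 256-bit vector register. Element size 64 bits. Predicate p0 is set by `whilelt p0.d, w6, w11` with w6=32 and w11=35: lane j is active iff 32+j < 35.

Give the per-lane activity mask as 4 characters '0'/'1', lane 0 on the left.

predicate = 1110

lane count: 256 div 64 = 4
p0[j] = (32+j < 35); true for j=0..2 → 3 lanes set
bits (lane 0 leftmost): 1110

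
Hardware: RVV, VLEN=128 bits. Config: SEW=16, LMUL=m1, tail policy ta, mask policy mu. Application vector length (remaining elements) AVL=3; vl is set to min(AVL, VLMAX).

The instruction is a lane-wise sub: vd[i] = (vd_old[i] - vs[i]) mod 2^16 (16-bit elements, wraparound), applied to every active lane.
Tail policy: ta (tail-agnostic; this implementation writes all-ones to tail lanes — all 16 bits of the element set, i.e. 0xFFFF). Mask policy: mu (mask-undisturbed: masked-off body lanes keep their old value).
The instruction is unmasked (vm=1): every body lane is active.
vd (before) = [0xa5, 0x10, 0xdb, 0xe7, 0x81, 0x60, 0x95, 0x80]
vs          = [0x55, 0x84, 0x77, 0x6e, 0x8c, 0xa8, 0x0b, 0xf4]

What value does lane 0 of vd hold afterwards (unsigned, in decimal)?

VLMAX = (128 × 1) / 16 = 8 lanes
AVL=3 ≤ VLMAX=8, so vl = 3
lane  0: sub(0xa5,0x55) ⇒ 0x50
lane  1: sub(0x10,0x84) ⇒ 0xff8c
lane  2: sub(0xdb,0x77) ⇒ 0x64
lane  3: tail/ones ⇒ 0xffff
lane  4: tail/ones ⇒ 0xffff
lane  5: tail/ones ⇒ 0xffff
lane  6: tail/ones ⇒ 0xffff
lane  7: tail/ones ⇒ 0xffff

vd[0] = 80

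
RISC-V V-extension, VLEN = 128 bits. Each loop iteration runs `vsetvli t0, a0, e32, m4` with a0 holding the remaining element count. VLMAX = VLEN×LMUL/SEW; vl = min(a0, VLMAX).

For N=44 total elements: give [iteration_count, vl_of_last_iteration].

lanes per group: 128·4/32 = 16
N=44: ⌈44/16⌉ = 3 iters; last vl = 44 − 2×16 = 12

[iterations, last_vl] = [3, 12]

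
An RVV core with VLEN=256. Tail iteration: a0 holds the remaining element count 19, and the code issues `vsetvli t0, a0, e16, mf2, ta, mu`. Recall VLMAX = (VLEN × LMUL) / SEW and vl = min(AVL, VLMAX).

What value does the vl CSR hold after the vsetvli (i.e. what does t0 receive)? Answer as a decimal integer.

vl = 8

VLMAX = (256 × 1/2) / 16 = 8 lanes
AVL=19 > VLMAX=8, so vl = 8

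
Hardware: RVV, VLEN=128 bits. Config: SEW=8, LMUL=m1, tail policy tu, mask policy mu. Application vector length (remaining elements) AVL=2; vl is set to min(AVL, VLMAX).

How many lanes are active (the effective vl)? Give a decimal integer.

lanes per group: 128·1/8 = 16
vl ← min(2, 16) = 2

vl = 2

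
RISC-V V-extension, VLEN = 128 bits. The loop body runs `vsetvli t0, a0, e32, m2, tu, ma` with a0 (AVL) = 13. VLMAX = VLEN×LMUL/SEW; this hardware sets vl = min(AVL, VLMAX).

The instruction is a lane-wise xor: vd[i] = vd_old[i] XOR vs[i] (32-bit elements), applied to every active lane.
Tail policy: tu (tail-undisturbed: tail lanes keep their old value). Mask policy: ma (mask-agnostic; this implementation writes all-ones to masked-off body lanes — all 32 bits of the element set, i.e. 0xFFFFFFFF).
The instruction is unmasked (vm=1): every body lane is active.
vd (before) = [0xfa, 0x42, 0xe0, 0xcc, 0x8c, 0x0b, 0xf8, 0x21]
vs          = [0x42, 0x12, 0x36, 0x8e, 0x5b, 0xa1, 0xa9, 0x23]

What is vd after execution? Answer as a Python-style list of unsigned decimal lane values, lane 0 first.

VLMAX = VLEN×LMUL/SEW = 128×2/32 = 8
AVL=13 > VLMAX=8, so vl = 8
[0] xor(0xfa,0x42) = 0xb8
[1] xor(0x42,0x12) = 0x50
[2] xor(0xe0,0x36) = 0xd6
[3] xor(0xcc,0x8e) = 0x42
[4] xor(0x8c,0x5b) = 0xd7
[5] xor(0x0b,0xa1) = 0xaa
[6] xor(0xf8,0xa9) = 0x51
[7] xor(0x21,0x23) = 0x02

vd = [184, 80, 214, 66, 215, 170, 81, 2]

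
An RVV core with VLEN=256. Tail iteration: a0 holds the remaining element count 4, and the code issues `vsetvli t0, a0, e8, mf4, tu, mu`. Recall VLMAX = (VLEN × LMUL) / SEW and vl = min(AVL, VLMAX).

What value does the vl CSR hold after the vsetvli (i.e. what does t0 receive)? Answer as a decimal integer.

VLMAX = VLEN×LMUL/SEW = 256×1/4/8 = 8
vl ← min(4, 8) = 4

vl = 4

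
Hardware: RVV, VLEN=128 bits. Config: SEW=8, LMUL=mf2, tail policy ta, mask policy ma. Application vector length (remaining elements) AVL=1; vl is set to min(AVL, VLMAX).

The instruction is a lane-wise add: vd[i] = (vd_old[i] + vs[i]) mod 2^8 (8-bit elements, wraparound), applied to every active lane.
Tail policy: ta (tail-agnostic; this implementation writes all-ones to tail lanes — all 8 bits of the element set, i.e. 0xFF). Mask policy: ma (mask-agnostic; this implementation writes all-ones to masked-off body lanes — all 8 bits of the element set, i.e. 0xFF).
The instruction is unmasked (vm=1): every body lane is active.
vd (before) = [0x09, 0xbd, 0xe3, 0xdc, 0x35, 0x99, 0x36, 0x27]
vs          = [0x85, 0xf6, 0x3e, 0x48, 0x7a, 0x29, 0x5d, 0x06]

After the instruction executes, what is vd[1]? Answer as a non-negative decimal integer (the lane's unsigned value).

lanes per group: 128·1/2/8 = 8
AVL=1 ≤ VLMAX=8, so vl = 1
  i=0: add(0x09,0x85) → 142
  i=1: tail/ones → 255
  i=2: tail/ones → 255
  i=3: tail/ones → 255
  i=4: tail/ones → 255
  i=5: tail/ones → 255
  i=6: tail/ones → 255
  i=7: tail/ones → 255

vd[1] = 255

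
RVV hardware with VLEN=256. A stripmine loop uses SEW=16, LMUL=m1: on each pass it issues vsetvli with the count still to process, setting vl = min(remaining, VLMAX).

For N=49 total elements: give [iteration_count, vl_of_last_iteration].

[iterations, last_vl] = [4, 1]

lanes per group: 256·1/16 = 16
iterations = ceil(49/16) = 4; final-pass vl = 1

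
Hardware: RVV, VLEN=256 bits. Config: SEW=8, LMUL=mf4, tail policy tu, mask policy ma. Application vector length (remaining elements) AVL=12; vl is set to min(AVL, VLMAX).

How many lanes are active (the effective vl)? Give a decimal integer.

VLMAX = (256 × 1/4) / 8 = 8 lanes
vl ← min(12, 8) = 8

vl = 8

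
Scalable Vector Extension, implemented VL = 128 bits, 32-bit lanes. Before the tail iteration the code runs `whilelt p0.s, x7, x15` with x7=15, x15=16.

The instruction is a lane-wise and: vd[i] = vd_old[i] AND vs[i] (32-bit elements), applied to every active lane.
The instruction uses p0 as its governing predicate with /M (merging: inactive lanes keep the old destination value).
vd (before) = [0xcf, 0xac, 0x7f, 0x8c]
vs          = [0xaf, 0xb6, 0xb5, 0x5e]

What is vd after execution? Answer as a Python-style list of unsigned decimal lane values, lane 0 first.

register lanes = 128/32 = 4
whilelt: lane j active iff 15+j < 16 → j < 1 → 1 active
vd[0] and(0xcf,0xaf) -> 0x8f
vd[1] tail/keep -> 0xac
vd[2] tail/keep -> 0x7f
vd[3] tail/keep -> 0x8c

vd = [143, 172, 127, 140]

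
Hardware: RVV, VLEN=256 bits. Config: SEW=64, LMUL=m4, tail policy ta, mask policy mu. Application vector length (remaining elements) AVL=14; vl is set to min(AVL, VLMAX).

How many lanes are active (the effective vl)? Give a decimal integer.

vl = 14

VLMAX = VLEN×LMUL/SEW = 256×4/64 = 16
vl ← min(14, 16) = 14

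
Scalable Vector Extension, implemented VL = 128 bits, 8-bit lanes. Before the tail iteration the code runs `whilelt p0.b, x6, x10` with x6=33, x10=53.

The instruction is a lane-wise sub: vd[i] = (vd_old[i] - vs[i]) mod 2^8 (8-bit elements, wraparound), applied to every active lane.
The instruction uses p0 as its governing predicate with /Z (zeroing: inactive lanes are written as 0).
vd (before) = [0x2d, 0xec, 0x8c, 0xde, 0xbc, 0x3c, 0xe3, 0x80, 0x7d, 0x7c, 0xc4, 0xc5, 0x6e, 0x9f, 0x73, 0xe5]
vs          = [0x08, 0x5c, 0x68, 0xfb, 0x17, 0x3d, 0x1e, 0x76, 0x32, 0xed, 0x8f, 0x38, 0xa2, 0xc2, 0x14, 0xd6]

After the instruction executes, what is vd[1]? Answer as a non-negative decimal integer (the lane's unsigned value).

lane count: 128 div 8 = 16
active while 33+j < 53, i.e. j ∈ [0,20) capped at 16 ⇒ 16
[0] sub(0x2d,0x08) = 0x25
[1] sub(0xec,0x5c) = 0x90
[2] sub(0x8c,0x68) = 0x24
[3] sub(0xde,0xfb) = 0xe3
[4] sub(0xbc,0x17) = 0xa5
[5] sub(0x3c,0x3d) = 0xff
[6] sub(0xe3,0x1e) = 0xc5
[7] sub(0x80,0x76) = 0x0a
[8] sub(0x7d,0x32) = 0x4b
[9] sub(0x7c,0xed) = 0x8f
[10] sub(0xc4,0x8f) = 0x35
[11] sub(0xc5,0x38) = 0x8d
[12] sub(0x6e,0xa2) = 0xcc
[13] sub(0x9f,0xc2) = 0xdd
[14] sub(0x73,0x14) = 0x5f
[15] sub(0xe5,0xd6) = 0x0f

vd[1] = 144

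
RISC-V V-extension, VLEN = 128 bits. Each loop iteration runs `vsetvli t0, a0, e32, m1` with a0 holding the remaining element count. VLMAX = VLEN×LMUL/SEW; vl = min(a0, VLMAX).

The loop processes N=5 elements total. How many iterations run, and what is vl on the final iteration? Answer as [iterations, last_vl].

[iterations, last_vl] = [2, 1]

lanes per group: 128·1/32 = 4
iterations = ceil(5/4) = 2; final-pass vl = 1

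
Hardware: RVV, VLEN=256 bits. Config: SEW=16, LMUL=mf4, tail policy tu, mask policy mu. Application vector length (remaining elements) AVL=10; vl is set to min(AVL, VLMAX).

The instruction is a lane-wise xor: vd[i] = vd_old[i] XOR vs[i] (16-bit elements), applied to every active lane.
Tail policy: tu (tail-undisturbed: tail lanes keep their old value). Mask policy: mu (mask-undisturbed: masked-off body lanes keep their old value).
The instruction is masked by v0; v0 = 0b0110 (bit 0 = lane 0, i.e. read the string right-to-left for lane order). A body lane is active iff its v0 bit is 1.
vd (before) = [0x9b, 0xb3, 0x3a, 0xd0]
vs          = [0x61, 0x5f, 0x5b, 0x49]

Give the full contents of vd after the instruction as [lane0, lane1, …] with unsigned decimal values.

lanes per group: 256·1/4/16 = 4
vl = min(AVL, VLMAX) = min(10, 4) = 4
vd[0] mask-off/keep -> 0x9b
vd[1] xor(0xb3,0x5f) -> 0xec
vd[2] xor(0x3a,0x5b) -> 0x61
vd[3] mask-off/keep -> 0xd0

vd = [155, 236, 97, 208]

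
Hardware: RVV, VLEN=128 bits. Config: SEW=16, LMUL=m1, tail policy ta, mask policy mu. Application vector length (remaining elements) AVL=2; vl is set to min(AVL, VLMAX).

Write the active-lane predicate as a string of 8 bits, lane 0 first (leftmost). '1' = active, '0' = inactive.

lanes per group: 128·1/16 = 8
AVL=2 ≤ VLMAX=8, so vl = 2
bits (lane 0 leftmost): 11000000

predicate = 11000000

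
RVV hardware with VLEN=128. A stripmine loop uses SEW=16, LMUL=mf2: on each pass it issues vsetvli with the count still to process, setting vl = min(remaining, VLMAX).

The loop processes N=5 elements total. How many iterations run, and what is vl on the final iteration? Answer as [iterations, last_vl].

[iterations, last_vl] = [2, 1]

VLMAX = (128 × 1/2) / 16 = 4 lanes
N=5: ⌈5/4⌉ = 2 iters; last vl = 5 − 1×4 = 1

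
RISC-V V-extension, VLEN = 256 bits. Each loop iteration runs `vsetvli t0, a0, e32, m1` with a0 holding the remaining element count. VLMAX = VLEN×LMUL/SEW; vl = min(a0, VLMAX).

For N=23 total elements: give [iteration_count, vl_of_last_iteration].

[iterations, last_vl] = [3, 7]

VLMAX = (256 × 1) / 32 = 8 lanes
N=23: ⌈23/8⌉ = 3 iters; last vl = 23 − 2×8 = 7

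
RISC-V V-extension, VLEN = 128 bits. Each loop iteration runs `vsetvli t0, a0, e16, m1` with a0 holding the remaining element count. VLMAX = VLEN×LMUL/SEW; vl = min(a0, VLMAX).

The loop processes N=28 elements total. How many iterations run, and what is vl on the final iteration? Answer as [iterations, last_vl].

[iterations, last_vl] = [4, 4]

VLMAX = (128 × 1) / 16 = 8 lanes
28 elements at 8/iter → 4 passes, remainder 4 on the last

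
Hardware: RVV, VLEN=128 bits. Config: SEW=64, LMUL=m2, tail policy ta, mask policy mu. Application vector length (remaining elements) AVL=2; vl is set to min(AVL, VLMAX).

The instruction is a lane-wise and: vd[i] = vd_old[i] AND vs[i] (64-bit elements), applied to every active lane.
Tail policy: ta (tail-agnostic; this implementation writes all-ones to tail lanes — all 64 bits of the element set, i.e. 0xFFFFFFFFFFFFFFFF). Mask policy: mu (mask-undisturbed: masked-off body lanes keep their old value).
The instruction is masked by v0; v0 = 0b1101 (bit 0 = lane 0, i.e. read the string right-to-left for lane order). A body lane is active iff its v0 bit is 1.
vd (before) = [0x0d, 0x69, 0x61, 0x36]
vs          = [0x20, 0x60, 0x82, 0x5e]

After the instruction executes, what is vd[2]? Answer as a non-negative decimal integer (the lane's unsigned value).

lanes per group: 128·2/64 = 4
vl ← min(2, 4) = 2
  i=0: and(0x0d,0x20) → 0
  i=1: mask-off/keep → 105
  i=2: tail/ones → 18446744073709551615
  i=3: tail/ones → 18446744073709551615

vd[2] = 18446744073709551615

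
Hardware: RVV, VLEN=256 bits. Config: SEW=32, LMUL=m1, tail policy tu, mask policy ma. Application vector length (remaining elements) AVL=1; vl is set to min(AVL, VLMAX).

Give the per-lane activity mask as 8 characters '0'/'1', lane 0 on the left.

predicate = 10000000

lanes per group: 256·1/32 = 8
vl = min(AVL, VLMAX) = min(1, 8) = 1
bits (lane 0 leftmost): 10000000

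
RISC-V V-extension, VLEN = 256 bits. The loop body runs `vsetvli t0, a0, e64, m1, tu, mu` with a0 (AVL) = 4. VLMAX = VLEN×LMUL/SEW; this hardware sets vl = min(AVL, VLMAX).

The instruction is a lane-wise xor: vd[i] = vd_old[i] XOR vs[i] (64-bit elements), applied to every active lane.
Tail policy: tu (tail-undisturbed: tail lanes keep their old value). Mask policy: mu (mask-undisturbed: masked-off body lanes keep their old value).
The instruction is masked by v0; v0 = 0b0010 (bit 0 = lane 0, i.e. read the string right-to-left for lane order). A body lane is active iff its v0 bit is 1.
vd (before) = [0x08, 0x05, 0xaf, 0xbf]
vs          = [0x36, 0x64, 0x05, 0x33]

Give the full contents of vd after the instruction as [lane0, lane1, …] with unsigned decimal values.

vd = [8, 97, 175, 191]

lanes per group: 256·1/64 = 4
vl ← min(4, 4) = 4
lane  0: mask-off/keep ⇒ 0x08
lane  1: xor(0x05,0x64) ⇒ 0x61
lane  2: mask-off/keep ⇒ 0xaf
lane  3: mask-off/keep ⇒ 0xbf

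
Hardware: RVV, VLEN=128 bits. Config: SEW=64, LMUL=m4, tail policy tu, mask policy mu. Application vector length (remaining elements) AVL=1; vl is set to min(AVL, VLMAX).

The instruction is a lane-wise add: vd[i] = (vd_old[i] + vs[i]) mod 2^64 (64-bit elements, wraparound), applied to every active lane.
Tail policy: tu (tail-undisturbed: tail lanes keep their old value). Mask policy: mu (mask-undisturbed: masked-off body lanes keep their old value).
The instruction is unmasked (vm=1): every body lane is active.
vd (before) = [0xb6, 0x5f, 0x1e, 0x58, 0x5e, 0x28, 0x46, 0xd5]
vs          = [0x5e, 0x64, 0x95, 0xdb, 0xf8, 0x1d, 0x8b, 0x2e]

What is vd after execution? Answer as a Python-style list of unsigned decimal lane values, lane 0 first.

VLMAX = VLEN×LMUL/SEW = 128×4/64 = 8
vl ← min(1, 8) = 1
  i=0: add(0xb6,0x5e) → 276
  i=1: tail/keep → 95
  i=2: tail/keep → 30
  i=3: tail/keep → 88
  i=4: tail/keep → 94
  i=5: tail/keep → 40
  i=6: tail/keep → 70
  i=7: tail/keep → 213

vd = [276, 95, 30, 88, 94, 40, 70, 213]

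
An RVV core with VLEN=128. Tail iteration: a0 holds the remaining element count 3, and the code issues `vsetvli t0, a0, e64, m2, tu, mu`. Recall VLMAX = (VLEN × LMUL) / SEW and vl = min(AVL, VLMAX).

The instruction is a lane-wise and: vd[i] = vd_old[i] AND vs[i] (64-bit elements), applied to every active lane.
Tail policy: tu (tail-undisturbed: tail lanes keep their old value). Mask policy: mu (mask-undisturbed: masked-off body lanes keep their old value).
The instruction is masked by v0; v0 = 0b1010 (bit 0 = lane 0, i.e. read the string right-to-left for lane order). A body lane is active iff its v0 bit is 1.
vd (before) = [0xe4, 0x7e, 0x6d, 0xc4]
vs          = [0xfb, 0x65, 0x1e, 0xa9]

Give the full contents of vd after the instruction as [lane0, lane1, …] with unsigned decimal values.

VLMAX = (128 × 2) / 64 = 4 lanes
vl = min(AVL, VLMAX) = min(3, 4) = 3
[0] mask-off/keep = 0xe4
[1] and(0x7e,0x65) = 0x64
[2] mask-off/keep = 0x6d
[3] tail/keep = 0xc4

vd = [228, 100, 109, 196]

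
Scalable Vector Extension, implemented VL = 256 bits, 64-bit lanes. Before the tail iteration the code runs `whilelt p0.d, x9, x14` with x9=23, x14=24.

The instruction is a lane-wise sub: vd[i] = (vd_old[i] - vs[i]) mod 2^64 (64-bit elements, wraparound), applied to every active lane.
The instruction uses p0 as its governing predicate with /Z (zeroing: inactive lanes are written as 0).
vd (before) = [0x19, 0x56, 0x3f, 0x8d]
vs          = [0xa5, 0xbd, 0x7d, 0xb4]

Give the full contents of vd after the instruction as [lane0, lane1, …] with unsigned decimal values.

vd = [18446744073709551476, 0, 0, 0]

register lanes = 256/64 = 4
active while 23+j < 24, i.e. j ∈ [0,1) capped at 4 ⇒ 1
[0] sub(0x19,0xa5) = 0xffffffffffffff74
[1] tail/zero = 0x00
[2] tail/zero = 0x00
[3] tail/zero = 0x00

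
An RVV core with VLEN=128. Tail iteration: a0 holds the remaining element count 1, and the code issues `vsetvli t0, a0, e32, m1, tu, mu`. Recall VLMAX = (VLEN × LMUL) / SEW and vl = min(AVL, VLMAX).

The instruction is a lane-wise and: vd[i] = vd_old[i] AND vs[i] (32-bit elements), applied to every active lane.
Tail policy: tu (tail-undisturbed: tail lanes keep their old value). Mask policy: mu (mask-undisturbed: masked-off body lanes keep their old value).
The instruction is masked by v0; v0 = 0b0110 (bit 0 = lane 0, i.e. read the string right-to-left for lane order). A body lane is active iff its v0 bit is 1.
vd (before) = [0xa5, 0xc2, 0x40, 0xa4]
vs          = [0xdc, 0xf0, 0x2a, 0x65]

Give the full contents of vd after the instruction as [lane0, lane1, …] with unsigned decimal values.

vd = [165, 194, 64, 164]

VLMAX = VLEN×LMUL/SEW = 128×1/32 = 4
vl = min(AVL, VLMAX) = min(1, 4) = 1
lane  0: mask-off/keep ⇒ 0xa5
lane  1: tail/keep ⇒ 0xc2
lane  2: tail/keep ⇒ 0x40
lane  3: tail/keep ⇒ 0xa4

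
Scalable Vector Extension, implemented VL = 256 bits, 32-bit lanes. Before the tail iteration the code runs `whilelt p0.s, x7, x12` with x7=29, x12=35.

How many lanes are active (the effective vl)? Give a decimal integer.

256-bit reg / 32-bit elem → 8 lanes
whilelt: lane j active iff 29+j < 35 → j < 6 → 6 active

vl = 6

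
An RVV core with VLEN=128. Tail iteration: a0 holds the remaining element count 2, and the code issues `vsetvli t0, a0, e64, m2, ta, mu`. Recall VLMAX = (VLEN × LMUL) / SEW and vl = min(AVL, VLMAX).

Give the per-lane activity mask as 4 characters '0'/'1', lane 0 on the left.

VLMAX = VLEN×LMUL/SEW = 128×2/64 = 4
AVL=2 ≤ VLMAX=4, so vl = 2
bits (lane 0 leftmost): 1100

predicate = 1100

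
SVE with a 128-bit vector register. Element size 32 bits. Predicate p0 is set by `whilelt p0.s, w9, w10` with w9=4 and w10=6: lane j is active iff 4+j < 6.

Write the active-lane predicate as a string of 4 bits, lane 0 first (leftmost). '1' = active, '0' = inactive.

128-bit reg / 32-bit elem → 4 lanes
active while 4+j < 6, i.e. j ∈ [0,2) capped at 4 ⇒ 2
bits (lane 0 leftmost): 1100

predicate = 1100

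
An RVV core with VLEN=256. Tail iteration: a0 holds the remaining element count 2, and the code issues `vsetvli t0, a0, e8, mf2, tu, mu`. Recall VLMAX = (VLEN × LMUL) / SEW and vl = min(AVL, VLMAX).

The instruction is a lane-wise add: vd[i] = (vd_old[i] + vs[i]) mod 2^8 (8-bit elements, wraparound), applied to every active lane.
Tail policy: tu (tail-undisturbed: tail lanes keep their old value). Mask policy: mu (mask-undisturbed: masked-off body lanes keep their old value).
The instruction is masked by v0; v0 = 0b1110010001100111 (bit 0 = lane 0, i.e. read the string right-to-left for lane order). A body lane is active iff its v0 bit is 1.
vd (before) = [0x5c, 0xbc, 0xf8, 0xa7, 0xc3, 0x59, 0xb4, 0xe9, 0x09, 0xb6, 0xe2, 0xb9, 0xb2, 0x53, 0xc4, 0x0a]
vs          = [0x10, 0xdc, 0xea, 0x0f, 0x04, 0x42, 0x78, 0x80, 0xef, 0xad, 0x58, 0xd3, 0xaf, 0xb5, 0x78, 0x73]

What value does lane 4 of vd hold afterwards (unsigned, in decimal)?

vd[4] = 195

VLMAX = VLEN×LMUL/SEW = 256×1/2/8 = 16
AVL=2 ≤ VLMAX=16, so vl = 2
[0] add(0x5c,0x10) = 0x6c
[1] add(0xbc,0xdc) = 0x98
[2] tail/keep = 0xf8
[3] tail/keep = 0xa7
[4] tail/keep = 0xc3
[5] tail/keep = 0x59
[6] tail/keep = 0xb4
[7] tail/keep = 0xe9
[8] tail/keep = 0x09
[9] tail/keep = 0xb6
[10] tail/keep = 0xe2
[11] tail/keep = 0xb9
[12] tail/keep = 0xb2
[13] tail/keep = 0x53
[14] tail/keep = 0xc4
[15] tail/keep = 0x0a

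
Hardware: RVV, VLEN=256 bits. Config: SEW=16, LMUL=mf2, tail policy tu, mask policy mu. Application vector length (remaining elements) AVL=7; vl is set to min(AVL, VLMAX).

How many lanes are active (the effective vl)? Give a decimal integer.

VLMAX = (256 × 1/2) / 16 = 8 lanes
vl ← min(7, 8) = 7

vl = 7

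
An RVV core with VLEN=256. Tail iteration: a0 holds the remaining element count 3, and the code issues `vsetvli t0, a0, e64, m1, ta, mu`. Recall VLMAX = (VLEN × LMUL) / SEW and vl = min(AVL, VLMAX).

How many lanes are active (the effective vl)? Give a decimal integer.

VLMAX = (256 × 1) / 64 = 4 lanes
AVL=3 ≤ VLMAX=4, so vl = 3

vl = 3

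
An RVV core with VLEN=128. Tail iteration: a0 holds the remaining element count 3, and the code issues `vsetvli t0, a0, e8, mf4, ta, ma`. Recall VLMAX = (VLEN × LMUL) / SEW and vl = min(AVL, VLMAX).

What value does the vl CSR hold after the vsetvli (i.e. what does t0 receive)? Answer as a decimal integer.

vl = 3

VLMAX = (128 × 1/4) / 8 = 4 lanes
vl ← min(3, 4) = 3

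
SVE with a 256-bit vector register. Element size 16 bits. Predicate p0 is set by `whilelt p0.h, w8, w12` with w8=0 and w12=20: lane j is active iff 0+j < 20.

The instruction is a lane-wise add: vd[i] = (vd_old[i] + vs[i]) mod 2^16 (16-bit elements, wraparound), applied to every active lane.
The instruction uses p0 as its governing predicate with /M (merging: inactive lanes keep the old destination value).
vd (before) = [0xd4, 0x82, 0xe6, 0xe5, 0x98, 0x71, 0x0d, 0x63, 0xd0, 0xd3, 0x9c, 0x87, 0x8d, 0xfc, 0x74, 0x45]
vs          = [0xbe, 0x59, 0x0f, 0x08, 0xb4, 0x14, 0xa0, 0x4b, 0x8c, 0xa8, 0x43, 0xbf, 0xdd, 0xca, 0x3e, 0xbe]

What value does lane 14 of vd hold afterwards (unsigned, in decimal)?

register lanes = 256/16 = 16
p0[j] = (0+j < 20); true for j=0..15 → 16 lanes set
vd[0] add(0xd4,0xbe) -> 0x192
vd[1] add(0x82,0x59) -> 0xdb
vd[2] add(0xe6,0x0f) -> 0xf5
vd[3] add(0xe5,0x08) -> 0xed
vd[4] add(0x98,0xb4) -> 0x14c
vd[5] add(0x71,0x14) -> 0x85
vd[6] add(0x0d,0xa0) -> 0xad
vd[7] add(0x63,0x4b) -> 0xae
vd[8] add(0xd0,0x8c) -> 0x15c
vd[9] add(0xd3,0xa8) -> 0x17b
vd[10] add(0x9c,0x43) -> 0xdf
vd[11] add(0x87,0xbf) -> 0x146
vd[12] add(0x8d,0xdd) -> 0x16a
vd[13] add(0xfc,0xca) -> 0x1c6
vd[14] add(0x74,0x3e) -> 0xb2
vd[15] add(0x45,0xbe) -> 0x103

vd[14] = 178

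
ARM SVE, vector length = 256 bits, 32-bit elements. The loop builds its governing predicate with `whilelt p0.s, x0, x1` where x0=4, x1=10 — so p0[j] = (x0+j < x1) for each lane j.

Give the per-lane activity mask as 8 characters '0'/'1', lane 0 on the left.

lane count: 256 div 32 = 8
p0[j] = (4+j < 10); true for j=0..5 → 6 lanes set
bits (lane 0 leftmost): 11111100

predicate = 11111100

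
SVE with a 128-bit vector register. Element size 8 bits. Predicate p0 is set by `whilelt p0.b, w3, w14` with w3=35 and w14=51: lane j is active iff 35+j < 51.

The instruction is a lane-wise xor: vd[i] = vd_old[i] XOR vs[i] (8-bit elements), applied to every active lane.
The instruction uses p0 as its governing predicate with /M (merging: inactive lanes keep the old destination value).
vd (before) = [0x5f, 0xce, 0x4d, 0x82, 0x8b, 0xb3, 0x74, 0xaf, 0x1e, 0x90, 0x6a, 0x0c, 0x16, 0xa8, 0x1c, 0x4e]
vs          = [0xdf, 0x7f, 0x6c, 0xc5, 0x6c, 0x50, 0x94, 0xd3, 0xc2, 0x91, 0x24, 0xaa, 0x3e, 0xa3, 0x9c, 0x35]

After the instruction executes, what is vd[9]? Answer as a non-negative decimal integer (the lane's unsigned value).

lane count: 128 div 8 = 16
p0[j] = (35+j < 51); true for j=0..15 → 16 lanes set
  i=0: xor(0x5f,0xdf) → 128
  i=1: xor(0xce,0x7f) → 177
  i=2: xor(0x4d,0x6c) → 33
  i=3: xor(0x82,0xc5) → 71
  i=4: xor(0x8b,0x6c) → 231
  i=5: xor(0xb3,0x50) → 227
  i=6: xor(0x74,0x94) → 224
  i=7: xor(0xaf,0xd3) → 124
  i=8: xor(0x1e,0xc2) → 220
  i=9: xor(0x90,0x91) → 1
  i=10: xor(0x6a,0x24) → 78
  i=11: xor(0x0c,0xaa) → 166
  i=12: xor(0x16,0x3e) → 40
  i=13: xor(0xa8,0xa3) → 11
  i=14: xor(0x1c,0x9c) → 128
  i=15: xor(0x4e,0x35) → 123

vd[9] = 1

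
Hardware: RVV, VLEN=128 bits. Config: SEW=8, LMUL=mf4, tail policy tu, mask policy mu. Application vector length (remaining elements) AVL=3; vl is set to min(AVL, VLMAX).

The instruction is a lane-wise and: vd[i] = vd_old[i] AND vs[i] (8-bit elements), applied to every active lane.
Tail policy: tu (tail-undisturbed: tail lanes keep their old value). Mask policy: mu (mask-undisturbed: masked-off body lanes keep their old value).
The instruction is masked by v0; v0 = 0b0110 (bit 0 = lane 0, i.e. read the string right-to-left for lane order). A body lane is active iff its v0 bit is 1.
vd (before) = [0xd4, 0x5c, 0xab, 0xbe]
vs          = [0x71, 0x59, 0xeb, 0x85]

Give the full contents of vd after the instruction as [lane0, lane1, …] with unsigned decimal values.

VLMAX = (128 × 1/4) / 8 = 4 lanes
AVL=3 ≤ VLMAX=4, so vl = 3
[0] mask-off/keep = 0xd4
[1] and(0x5c,0x59) = 0x58
[2] and(0xab,0xeb) = 0xab
[3] tail/keep = 0xbe

vd = [212, 88, 171, 190]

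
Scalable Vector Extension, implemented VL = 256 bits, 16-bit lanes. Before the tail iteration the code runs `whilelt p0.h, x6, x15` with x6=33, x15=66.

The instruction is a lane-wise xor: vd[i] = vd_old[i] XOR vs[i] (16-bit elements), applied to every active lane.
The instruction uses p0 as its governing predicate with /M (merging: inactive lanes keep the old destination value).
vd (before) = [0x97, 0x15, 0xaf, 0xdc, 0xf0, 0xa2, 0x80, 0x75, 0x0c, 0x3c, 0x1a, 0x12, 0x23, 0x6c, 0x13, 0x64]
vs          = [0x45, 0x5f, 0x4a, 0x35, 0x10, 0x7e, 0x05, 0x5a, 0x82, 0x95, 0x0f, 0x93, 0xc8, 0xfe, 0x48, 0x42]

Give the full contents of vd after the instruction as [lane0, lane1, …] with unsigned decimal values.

vd = [210, 74, 229, 233, 224, 220, 133, 47, 142, 169, 21, 129, 235, 146, 91, 38]

register lanes = 256/16 = 16
active while 33+j < 66, i.e. j ∈ [0,33) capped at 16 ⇒ 16
lane  0: xor(0x97,0x45) ⇒ 0xd2
lane  1: xor(0x15,0x5f) ⇒ 0x4a
lane  2: xor(0xaf,0x4a) ⇒ 0xe5
lane  3: xor(0xdc,0x35) ⇒ 0xe9
lane  4: xor(0xf0,0x10) ⇒ 0xe0
lane  5: xor(0xa2,0x7e) ⇒ 0xdc
lane  6: xor(0x80,0x05) ⇒ 0x85
lane  7: xor(0x75,0x5a) ⇒ 0x2f
lane  8: xor(0x0c,0x82) ⇒ 0x8e
lane  9: xor(0x3c,0x95) ⇒ 0xa9
lane 10: xor(0x1a,0x0f) ⇒ 0x15
lane 11: xor(0x12,0x93) ⇒ 0x81
lane 12: xor(0x23,0xc8) ⇒ 0xeb
lane 13: xor(0x6c,0xfe) ⇒ 0x92
lane 14: xor(0x13,0x48) ⇒ 0x5b
lane 15: xor(0x64,0x42) ⇒ 0x26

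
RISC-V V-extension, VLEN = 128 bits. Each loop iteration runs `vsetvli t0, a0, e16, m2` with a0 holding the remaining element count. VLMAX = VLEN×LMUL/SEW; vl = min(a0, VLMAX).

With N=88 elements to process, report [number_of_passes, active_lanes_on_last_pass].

lanes per group: 128·2/16 = 16
N=88: ⌈88/16⌉ = 6 iters; last vl = 88 − 5×16 = 8

[iterations, last_vl] = [6, 8]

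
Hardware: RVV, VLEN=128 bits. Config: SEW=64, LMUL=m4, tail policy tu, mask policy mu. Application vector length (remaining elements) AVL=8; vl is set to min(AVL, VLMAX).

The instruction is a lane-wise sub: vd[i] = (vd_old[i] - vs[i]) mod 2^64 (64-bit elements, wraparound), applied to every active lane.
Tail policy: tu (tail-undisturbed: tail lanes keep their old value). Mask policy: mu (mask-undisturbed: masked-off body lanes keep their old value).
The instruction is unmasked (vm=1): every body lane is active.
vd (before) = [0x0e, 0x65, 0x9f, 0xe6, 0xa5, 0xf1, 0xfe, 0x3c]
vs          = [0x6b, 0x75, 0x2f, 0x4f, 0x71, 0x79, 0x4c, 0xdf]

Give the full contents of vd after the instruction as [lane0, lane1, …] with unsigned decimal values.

vd = [18446744073709551523, 18446744073709551600, 112, 151, 52, 120, 178, 18446744073709551453]

lanes per group: 128·4/64 = 8
vl ← min(8, 8) = 8
lane  0: sub(0x0e,0x6b) ⇒ 0xffffffffffffffa3
lane  1: sub(0x65,0x75) ⇒ 0xfffffffffffffff0
lane  2: sub(0x9f,0x2f) ⇒ 0x70
lane  3: sub(0xe6,0x4f) ⇒ 0x97
lane  4: sub(0xa5,0x71) ⇒ 0x34
lane  5: sub(0xf1,0x79) ⇒ 0x78
lane  6: sub(0xfe,0x4c) ⇒ 0xb2
lane  7: sub(0x3c,0xdf) ⇒ 0xffffffffffffff5d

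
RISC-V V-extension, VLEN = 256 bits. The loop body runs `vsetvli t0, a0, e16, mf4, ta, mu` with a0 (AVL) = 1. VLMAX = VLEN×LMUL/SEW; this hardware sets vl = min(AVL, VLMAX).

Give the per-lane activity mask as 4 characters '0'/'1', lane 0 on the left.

predicate = 1000

VLMAX = (256 × 1/4) / 16 = 4 lanes
vl ← min(1, 4) = 1
bits (lane 0 leftmost): 1000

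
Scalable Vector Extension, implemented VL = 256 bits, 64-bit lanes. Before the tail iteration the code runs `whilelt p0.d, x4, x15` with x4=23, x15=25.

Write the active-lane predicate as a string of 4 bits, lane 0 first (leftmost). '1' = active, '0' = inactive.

predicate = 1100

register lanes = 256/64 = 4
active while 23+j < 25, i.e. j ∈ [0,2) capped at 4 ⇒ 2
bits (lane 0 leftmost): 1100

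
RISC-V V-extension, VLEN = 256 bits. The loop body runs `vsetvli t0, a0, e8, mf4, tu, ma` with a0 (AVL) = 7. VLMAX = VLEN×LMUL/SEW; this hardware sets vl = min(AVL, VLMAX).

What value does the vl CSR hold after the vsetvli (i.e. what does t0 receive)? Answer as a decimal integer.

vl = 7

lanes per group: 256·1/4/8 = 8
vl ← min(7, 8) = 7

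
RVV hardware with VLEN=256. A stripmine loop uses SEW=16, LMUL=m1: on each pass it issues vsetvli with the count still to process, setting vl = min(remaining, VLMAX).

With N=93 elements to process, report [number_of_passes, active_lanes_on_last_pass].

VLMAX = VLEN×LMUL/SEW = 256×1/16 = 16
93 elements at 16/iter → 6 passes, remainder 13 on the last

[iterations, last_vl] = [6, 13]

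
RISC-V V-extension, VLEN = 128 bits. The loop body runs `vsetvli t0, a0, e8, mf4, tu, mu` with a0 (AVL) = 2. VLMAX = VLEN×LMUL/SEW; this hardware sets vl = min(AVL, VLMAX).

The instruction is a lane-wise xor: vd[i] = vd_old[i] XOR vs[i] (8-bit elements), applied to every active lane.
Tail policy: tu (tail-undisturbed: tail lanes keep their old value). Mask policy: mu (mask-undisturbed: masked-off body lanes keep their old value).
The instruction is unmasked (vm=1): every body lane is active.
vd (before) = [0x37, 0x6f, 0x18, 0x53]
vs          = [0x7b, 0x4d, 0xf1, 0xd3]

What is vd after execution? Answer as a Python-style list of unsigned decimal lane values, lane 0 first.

vd = [76, 34, 24, 83]

VLMAX = VLEN×LMUL/SEW = 128×1/4/8 = 4
vl ← min(2, 4) = 2
vd[0] xor(0x37,0x7b) -> 0x4c
vd[1] xor(0x6f,0x4d) -> 0x22
vd[2] tail/keep -> 0x18
vd[3] tail/keep -> 0x53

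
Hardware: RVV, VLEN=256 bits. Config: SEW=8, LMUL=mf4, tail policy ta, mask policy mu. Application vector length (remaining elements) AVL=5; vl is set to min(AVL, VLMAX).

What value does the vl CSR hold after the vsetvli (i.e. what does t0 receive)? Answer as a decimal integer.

vl = 5

VLMAX = (256 × 1/4) / 8 = 8 lanes
vl ← min(5, 8) = 5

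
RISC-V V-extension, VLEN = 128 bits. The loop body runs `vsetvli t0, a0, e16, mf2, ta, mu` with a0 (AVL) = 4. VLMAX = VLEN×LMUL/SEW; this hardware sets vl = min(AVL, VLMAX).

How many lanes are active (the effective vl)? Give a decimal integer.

VLMAX = (128 × 1/2) / 16 = 4 lanes
vl = min(AVL, VLMAX) = min(4, 4) = 4

vl = 4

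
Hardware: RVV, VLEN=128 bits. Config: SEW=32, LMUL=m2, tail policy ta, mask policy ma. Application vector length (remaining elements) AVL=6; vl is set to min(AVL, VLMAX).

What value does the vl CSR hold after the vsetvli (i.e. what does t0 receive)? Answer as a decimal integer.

vl = 6

lanes per group: 128·2/32 = 8
vl = min(AVL, VLMAX) = min(6, 8) = 6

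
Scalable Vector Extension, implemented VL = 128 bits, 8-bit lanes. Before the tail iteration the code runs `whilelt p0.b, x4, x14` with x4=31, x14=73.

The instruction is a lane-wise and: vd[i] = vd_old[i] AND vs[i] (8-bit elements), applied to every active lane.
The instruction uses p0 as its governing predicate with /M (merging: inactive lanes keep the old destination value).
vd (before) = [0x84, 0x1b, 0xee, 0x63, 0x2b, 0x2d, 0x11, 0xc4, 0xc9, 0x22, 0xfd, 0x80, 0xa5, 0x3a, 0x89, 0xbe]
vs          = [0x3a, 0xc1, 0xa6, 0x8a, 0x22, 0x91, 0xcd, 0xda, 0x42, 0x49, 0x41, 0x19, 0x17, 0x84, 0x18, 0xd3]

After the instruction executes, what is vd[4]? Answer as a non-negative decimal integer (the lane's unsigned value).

128-bit reg / 8-bit elem → 16 lanes
active while 31+j < 73, i.e. j ∈ [0,42) capped at 16 ⇒ 16
lane  0: and(0x84,0x3a) ⇒ 0x00
lane  1: and(0x1b,0xc1) ⇒ 0x01
lane  2: and(0xee,0xa6) ⇒ 0xa6
lane  3: and(0x63,0x8a) ⇒ 0x02
lane  4: and(0x2b,0x22) ⇒ 0x22
lane  5: and(0x2d,0x91) ⇒ 0x01
lane  6: and(0x11,0xcd) ⇒ 0x01
lane  7: and(0xc4,0xda) ⇒ 0xc0
lane  8: and(0xc9,0x42) ⇒ 0x40
lane  9: and(0x22,0x49) ⇒ 0x00
lane 10: and(0xfd,0x41) ⇒ 0x41
lane 11: and(0x80,0x19) ⇒ 0x00
lane 12: and(0xa5,0x17) ⇒ 0x05
lane 13: and(0x3a,0x84) ⇒ 0x00
lane 14: and(0x89,0x18) ⇒ 0x08
lane 15: and(0xbe,0xd3) ⇒ 0x92

vd[4] = 34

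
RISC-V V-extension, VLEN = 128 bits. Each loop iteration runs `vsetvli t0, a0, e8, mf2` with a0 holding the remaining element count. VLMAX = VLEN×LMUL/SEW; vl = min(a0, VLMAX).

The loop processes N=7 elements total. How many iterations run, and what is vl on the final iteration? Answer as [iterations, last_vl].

lanes per group: 128·1/2/8 = 8
7 elements at 8/iter → 1 passes, remainder 7 on the last

[iterations, last_vl] = [1, 7]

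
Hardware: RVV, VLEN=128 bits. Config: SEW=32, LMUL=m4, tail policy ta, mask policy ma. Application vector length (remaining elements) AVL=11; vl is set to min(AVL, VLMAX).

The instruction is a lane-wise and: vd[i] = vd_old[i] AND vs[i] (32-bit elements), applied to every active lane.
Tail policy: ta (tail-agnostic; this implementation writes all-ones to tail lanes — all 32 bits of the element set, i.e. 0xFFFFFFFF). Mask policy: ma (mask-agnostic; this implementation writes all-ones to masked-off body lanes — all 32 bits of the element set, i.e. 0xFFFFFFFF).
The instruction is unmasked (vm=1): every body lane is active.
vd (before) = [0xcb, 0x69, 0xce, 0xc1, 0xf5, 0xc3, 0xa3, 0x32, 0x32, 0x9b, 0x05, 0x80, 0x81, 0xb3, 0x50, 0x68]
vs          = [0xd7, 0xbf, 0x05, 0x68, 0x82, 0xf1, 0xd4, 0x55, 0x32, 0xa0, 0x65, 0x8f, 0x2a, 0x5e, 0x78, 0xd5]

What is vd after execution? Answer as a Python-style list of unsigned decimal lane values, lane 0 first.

VLMAX = VLEN×LMUL/SEW = 128×4/32 = 16
AVL=11 ≤ VLMAX=16, so vl = 11
lane  0: and(0xcb,0xd7) ⇒ 0xc3
lane  1: and(0x69,0xbf) ⇒ 0x29
lane  2: and(0xce,0x05) ⇒ 0x04
lane  3: and(0xc1,0x68) ⇒ 0x40
lane  4: and(0xf5,0x82) ⇒ 0x80
lane  5: and(0xc3,0xf1) ⇒ 0xc1
lane  6: and(0xa3,0xd4) ⇒ 0x80
lane  7: and(0x32,0x55) ⇒ 0x10
lane  8: and(0x32,0x32) ⇒ 0x32
lane  9: and(0x9b,0xa0) ⇒ 0x80
lane 10: and(0x05,0x65) ⇒ 0x05
lane 11: tail/ones ⇒ 0xffffffff
lane 12: tail/ones ⇒ 0xffffffff
lane 13: tail/ones ⇒ 0xffffffff
lane 14: tail/ones ⇒ 0xffffffff
lane 15: tail/ones ⇒ 0xffffffff

vd = [195, 41, 4, 64, 128, 193, 128, 16, 50, 128, 5, 4294967295, 4294967295, 4294967295, 4294967295, 4294967295]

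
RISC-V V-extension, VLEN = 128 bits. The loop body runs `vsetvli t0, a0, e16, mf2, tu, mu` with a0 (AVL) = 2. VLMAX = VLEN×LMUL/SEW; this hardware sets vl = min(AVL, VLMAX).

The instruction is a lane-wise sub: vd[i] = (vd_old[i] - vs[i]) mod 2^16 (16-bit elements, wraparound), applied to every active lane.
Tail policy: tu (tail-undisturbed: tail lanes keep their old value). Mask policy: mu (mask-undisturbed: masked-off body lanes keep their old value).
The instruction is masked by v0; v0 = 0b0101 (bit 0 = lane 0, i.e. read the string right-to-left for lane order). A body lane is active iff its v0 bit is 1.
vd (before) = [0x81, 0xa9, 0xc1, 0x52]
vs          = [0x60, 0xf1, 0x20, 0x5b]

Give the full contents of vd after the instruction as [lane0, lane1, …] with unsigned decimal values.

vd = [33, 169, 193, 82]

VLMAX = (128 × 1/2) / 16 = 4 lanes
AVL=2 ≤ VLMAX=4, so vl = 2
vd[0] sub(0x81,0x60) -> 0x21
vd[1] mask-off/keep -> 0xa9
vd[2] tail/keep -> 0xc1
vd[3] tail/keep -> 0x52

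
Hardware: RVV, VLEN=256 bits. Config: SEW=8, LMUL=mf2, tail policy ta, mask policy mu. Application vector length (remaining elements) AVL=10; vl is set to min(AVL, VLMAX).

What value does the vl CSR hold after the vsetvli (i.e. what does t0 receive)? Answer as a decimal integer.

VLMAX = (256 × 1/2) / 8 = 16 lanes
vl ← min(10, 16) = 10

vl = 10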